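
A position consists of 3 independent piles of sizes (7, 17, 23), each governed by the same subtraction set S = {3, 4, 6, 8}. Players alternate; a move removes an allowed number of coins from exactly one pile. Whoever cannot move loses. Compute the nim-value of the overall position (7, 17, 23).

0

All piles use S = {3, 4, 6, 8}:
n :  0  1  2  3  4  5  6  7  8  9 10 11 12 13 14 15 16 17 18 19 20 21 22 23
G :  0  0  0  1  1  1  2  2  2  3  3  0  0  0  1  1  1  2  2  2  3  3  0  0
Pile A: G(7) = 2.
Pile B: G(17) = 2.
Pile C: G(23) = 0.
Combined Grundy value = 2 ⊕ 2 ⊕ 0 = 0.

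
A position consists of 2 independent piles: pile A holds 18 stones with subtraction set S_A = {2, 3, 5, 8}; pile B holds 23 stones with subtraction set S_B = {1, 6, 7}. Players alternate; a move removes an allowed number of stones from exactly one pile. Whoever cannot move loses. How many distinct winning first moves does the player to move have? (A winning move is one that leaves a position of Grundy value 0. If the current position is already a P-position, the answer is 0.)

Pile A, S = {2, 3, 5, 8}:
G(0) = 0
G(1) = mex{} = 0
G(2) = mex{0} = 1
G(3) = mex{0,0} = 1
G(4) = mex{1,0} = 2
G(5) = mex{1,1,0} = 2
G(6) = mex{2,1,0} = 3
G(7) = mex{2,2,1} = 0
G(8) = mex{3,2,1,0} = 4
G(9) = mex{0,3,2,0} = 1
G(10) = mex{4,0,2,1} = 3
G(11) = mex{1,4,3,1} = 0
G(12) = mex{3,1,0,2} = 4
G(13) = mex{0,3,4,2} = 1
G(14) = mex{4,0,1,3} = 2
G(15) = mex{1,4,3,0} = 2
G(16) = mex{2,1,0,4} = 3
G(17) = mex{2,2,4,1} = 0
G(18) = mex{3,2,1,3} = 0
G_A(18) = 0.
Pile B, S = {1, 6, 7}:
n :  0  1  2  3  4  5  6  7  8  9 10 11 12 13 14 15 16 17 18 19 20 21 22 23
G :  0  1  0  1  0  1  2  3  2  3  2  3  0  1  0  1  0  1  2  3  2  3  2  3
G_B(23) = 3.
Combined Grundy value = 0 ⊕ 3 = 3.
A winning move leaves total XOR = 0, i.e. changes one component's Grundy value g to g ⊕ X where X is the current total.
Pile A: need g' = 0⊕3 = 3. Options: 18−2→G=3, 18−3→G=2, 18−5→G=1, 18−8→G=3. Hits: 2.
Pile B: need g' = 3⊕3 = 0. Options: 23−1→G=2, 23−6→G=1, 23−7→G=0. Hits: 1.

3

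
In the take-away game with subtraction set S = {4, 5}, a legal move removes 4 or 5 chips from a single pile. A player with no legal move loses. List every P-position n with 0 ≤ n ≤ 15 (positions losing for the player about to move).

0, 1, 2, 3, 9, 10, 11, 12

n :  0  1  2  3  4  5  6  7  8  9 10 11 12 13 14 15
G :  0  0  0  0  1  1  1  1  2  0  0  0  0  1  1  1
P-positions are exactly the n with G(n) = 0.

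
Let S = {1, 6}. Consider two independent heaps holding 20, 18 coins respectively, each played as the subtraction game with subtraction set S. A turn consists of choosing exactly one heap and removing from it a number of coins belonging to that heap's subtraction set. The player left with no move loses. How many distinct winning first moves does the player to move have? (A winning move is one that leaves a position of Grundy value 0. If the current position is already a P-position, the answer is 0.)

1

All heaps use S = {1, 6}:
n :  0  1  2  3  4  5  6  7  8  9 10 11 12 13 14 15 16 17 18 19 20
G :  0  1  0  1  0  1  2  0  1  0  1  0  1  2  0  1  0  1  0  1  2
Heap A: G(20) = 2.
Heap B: G(18) = 0.
Combined Grundy value = 2 ⊕ 0 = 2.
A winning move leaves total XOR = 0, i.e. changes one component's Grundy value g to g ⊕ X where X is the current total.
Heap A: need g' = 2⊕2 = 0. Options: 20−1→G=1, 20−6→G=0. Hits: 1.
Heap B: need g' = 0⊕2 = 2. Options: 18−1→G=1, 18−6→G=1. Hits: 0.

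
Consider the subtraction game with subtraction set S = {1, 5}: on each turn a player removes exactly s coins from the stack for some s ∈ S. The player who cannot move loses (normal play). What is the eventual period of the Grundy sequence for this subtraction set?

2

G(0) = 0
G(1) = mex{0} = 1
G(2) = mex{1} = 0
G(3) = mex{0} = 1
G(4) = mex{1} = 0
G(5) = mex{0,0} = 1
G(6) = mex{1,1} = 0
G(7) = mex{0,0} = 1
G(8) = mex{1,1} = 0
G(9) = mex{0,0} = 1
G(10) = mex{1,1} = 0
G(11) = mex{0,0} = 1
G(12) = mex{1,1} = 0
G(13) = mex{0,0} = 1
G(14) = mex{1,1} = 0
G(n+2) = G(n) holds for n = 0,…,4 (a full window of length max(S) = 5), so the sequence is purely periodic with period 2.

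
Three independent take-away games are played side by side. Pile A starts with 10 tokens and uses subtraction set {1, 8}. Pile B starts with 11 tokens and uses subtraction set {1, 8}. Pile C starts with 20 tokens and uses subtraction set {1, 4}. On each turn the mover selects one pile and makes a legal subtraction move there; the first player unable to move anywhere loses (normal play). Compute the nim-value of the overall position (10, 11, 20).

1

Pile A, S = {1, 8}:
n :  0  1  2  3  4  5  6  7  8  9 10
G :  0  1  0  1  0  1  0  1  2  0  1
G_A(10) = 1.
Pile B, S = {1, 8}:
n :  0  1  2  3  4  5  6  7  8  9 10 11
G :  0  1  0  1  0  1  0  1  2  0  1  0
G_B(11) = 0.
Pile C, S = {1, 4}:
n :  0  1  2  3  4  5  6  7  8  9 10 11 12 13 14 15 16 17 18 19 20
G :  0  1  0  1  2  0  1  0  1  2  0  1  0  1  2  0  1  0  1  2  0
G_C(20) = 0.
Combined Grundy value = 1 ⊕ 0 ⊕ 0 = 1.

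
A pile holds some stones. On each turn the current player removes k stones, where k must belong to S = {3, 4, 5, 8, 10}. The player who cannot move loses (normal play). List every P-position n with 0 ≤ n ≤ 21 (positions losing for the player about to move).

0, 1, 2, 13, 14, 15

n :  0  1  2  3  4  5  6  7  8  9 10 11 12 13 14 15 16 17 18 19 20 21
G :  0  0  0  1  1  1  2  2  2  3  3  3  4  0  0  0  1  1  1  2  2  2
P-positions are exactly the n with G(n) = 0.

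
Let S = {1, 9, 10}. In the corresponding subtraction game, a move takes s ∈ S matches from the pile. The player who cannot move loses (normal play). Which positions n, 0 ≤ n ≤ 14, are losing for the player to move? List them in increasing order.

0, 2, 4, 6, 8

n :  0  1  2  3  4  5  6  7  8  9 10 11 12 13 14
G :  0  1  0  1  0  1  0  1  0  1  2  3  2  3  2
P-positions are exactly the n with G(n) = 0.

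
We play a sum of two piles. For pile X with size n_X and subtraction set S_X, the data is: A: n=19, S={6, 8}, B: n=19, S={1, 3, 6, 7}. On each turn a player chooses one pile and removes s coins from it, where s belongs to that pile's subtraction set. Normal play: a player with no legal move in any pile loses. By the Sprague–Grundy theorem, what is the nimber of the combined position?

Pile A, S = {6, 8}:
G(0) = 0
G(1) = mex{} = 0
G(2) = mex{} = 0
G(3) = mex{} = 0
G(4) = mex{} = 0
G(5) = mex{} = 0
G(6) = mex{0} = 1
G(7) = mex{0} = 1
G(8) = mex{0,0} = 1
G(9) = mex{0,0} = 1
G(10) = mex{0,0} = 1
G(11) = mex{0,0} = 1
G(12) = mex{1,0} = 2
G(13) = mex{1,0} = 2
G(14) = mex{1,1} = 0
G(15) = mex{1,1} = 0
G(16) = mex{1,1} = 0
G(17) = mex{1,1} = 0
G(18) = mex{2,1} = 0
G(19) = mex{2,1} = 0
G_A(19) = 0.
Pile B, S = {1, 3, 6, 7}:
n :  0  1  2  3  4  5  6  7  8  9 10 11 12 13 14 15 16 17 18 19
G :  0  1  0  1  0  1  2  3  2  3  2  3  0  1  0  1  0  1  2  3
G_B(19) = 3.
Combined Grundy value = 0 ⊕ 3 = 3.

3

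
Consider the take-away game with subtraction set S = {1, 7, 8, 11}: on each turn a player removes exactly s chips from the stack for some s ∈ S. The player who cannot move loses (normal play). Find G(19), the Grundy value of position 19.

1

n :  0  1  2  3  4  5  6  7  8  9 10 11 12 13 14 15 16 17 18 19
G :  0  1  0  1  0  1  0  1  2  3  2  3  2  3  2  3  0  1  0  1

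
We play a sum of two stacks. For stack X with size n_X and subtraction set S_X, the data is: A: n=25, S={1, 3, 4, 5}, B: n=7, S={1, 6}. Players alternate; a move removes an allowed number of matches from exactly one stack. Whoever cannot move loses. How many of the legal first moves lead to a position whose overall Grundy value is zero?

Stack A, S = {1, 3, 4, 5}:
n :  0  1  2  3  4  5  6  7  8  9 10 11 12 13 14 15 16 17 18 19 20 21 22 23 24 25
G :  0  1  0  1  2  3  2  3  0  1  0  1  2  3  2  3  0  1  0  1  2  3  2  3  0  1
G_A(25) = 1.
Stack B, S = {1, 6}:
G(0) = 0
G(1) = mex{0} = 1
G(2) = mex{1} = 0
G(3) = mex{0} = 1
G(4) = mex{1} = 0
G(5) = mex{0} = 1
G(6) = mex{1,0} = 2
G(7) = mex{2,1} = 0
G_B(7) = 0.
Combined Grundy value = 1 ⊕ 0 = 1.
A winning move leaves total XOR = 0, i.e. changes one component's Grundy value g to g ⊕ X where X is the current total.
Stack A: need g' = 1⊕1 = 0. Options: 25−1→G=0, 25−3→G=2, 25−4→G=3, 25−5→G=2. Hits: 1.
Stack B: need g' = 0⊕1 = 1. Options: 7−1→G=2, 7−6→G=1. Hits: 1.

2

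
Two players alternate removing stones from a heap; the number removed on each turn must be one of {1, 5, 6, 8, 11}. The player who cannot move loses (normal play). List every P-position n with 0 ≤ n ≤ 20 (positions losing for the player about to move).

n :  0  1  2  3  4  5  6  7  8  9 10 11 12 13 14 15 16 17 18 19 20
G :  0  1  0  1  0  1  2  3  2  3  2  3  4  5  0  1  0  1  0  1  2
P-positions are exactly the n with G(n) = 0.

0, 2, 4, 14, 16, 18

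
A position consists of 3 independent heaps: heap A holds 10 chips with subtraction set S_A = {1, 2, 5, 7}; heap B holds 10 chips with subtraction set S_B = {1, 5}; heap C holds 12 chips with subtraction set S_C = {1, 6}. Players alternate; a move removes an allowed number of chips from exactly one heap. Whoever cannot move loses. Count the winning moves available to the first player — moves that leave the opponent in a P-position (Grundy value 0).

0

Heap A, S = {1, 2, 5, 7}:
G(0) = 0
G(1) = mex{0} = 1
G(2) = mex{1,0} = 2
G(3) = mex{2,1} = 0
G(4) = mex{0,2} = 1
G(5) = mex{1,0,0} = 2
G(6) = mex{2,1,1} = 0
G(7) = mex{0,2,2,0} = 1
G(8) = mex{1,0,0,1} = 2
G(9) = mex{2,1,1,2} = 0
G(10) = mex{0,2,2,0} = 1
G_A(10) = 1.
Heap B, S = {1, 5}:
n :  0  1  2  3  4  5  6  7  8  9 10
G :  0  1  0  1  0  1  0  1  0  1  0
G_B(10) = 0.
Heap C, S = {1, 6}:
G(0) = 0
G(1) = mex{0} = 1
G(2) = mex{1} = 0
G(3) = mex{0} = 1
G(4) = mex{1} = 0
G(5) = mex{0} = 1
G(6) = mex{1,0} = 2
G(7) = mex{2,1} = 0
G(8) = mex{0,0} = 1
G(9) = mex{1,1} = 0
G(10) = mex{0,0} = 1
G(11) = mex{1,1} = 0
G(12) = mex{0,2} = 1
G_C(12) = 1.
Combined Grundy value = 1 ⊕ 0 ⊕ 1 = 0.
A winning move leaves total XOR = 0, i.e. changes one component's Grundy value g to g ⊕ X where X is the current total.
Heap A: target g' = 1⊕0 = 1, but every legal move changes the Grundy value (mex property), so 0 moves.
Heap B: target g' = 0⊕0 = 0, but every legal move changes the Grundy value (mex property), so 0 moves.
Heap C: target g' = 1⊕0 = 1, but every legal move changes the Grundy value (mex property), so 0 moves.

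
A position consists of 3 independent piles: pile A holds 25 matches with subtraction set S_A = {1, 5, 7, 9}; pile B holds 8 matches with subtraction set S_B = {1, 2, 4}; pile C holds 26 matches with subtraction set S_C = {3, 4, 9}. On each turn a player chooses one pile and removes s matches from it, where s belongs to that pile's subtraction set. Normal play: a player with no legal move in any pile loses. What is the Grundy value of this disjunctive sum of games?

3

Pile A, S = {1, 5, 7, 9}:
G(0) = 0
G(1) = mex{0} = 1
G(2) = mex{1} = 0
G(3) = mex{0} = 1
G(4) = mex{1} = 0
G(5) = mex{0,0} = 1
G(6) = mex{1,1} = 0
G(7) = mex{0,0,0} = 1
G(8) = mex{1,1,1} = 0
G(9) = mex{0,0,0,0} = 1
G(10) = mex{1,1,1,1} = 0
G(11) = mex{0,0,0,0} = 1
G(12) = mex{1,1,1,1} = 0
G(13) = mex{0,0,0,0} = 1
G(14) = mex{1,1,1,1} = 0
G(15) = mex{0,0,0,0} = 1
G(16) = mex{1,1,1,1} = 0
G(17) = mex{0,0,0,0} = 1
G(18) = mex{1,1,1,1} = 0
G(19) = mex{0,0,0,0} = 1
G(20) = mex{1,1,1,1} = 0
G(21) = mex{0,0,0,0} = 1
G(22) = mex{1,1,1,1} = 0
G(23) = mex{0,0,0,0} = 1
G(24) = mex{1,1,1,1} = 0
G(25) = mex{0,0,0,0} = 1
G_A(25) = 1.
Pile B, S = {1, 2, 4}:
G(0) = 0
G(1) = mex{0} = 1
G(2) = mex{1,0} = 2
G(3) = mex{2,1} = 0
G(4) = mex{0,2,0} = 1
G(5) = mex{1,0,1} = 2
G(6) = mex{2,1,2} = 0
G(7) = mex{0,2,0} = 1
G(8) = mex{1,0,1} = 2
G_B(8) = 2.
Pile C, S = {3, 4, 9}:
G(0) = 0
G(1) = mex{} = 0
G(2) = mex{} = 0
G(3) = mex{0} = 1
G(4) = mex{0,0} = 1
G(5) = mex{0,0} = 1
G(6) = mex{1,0} = 2
G(7) = mex{1,1} = 0
G(8) = mex{1,1} = 0
G(9) = mex{2,1,0} = 3
G(10) = mex{0,2,0} = 1
G(11) = mex{0,0,0} = 1
G(12) = mex{3,0,1} = 2
G(13) = mex{1,3,1} = 0
G(14) = mex{1,1,1} = 0
G(15) = mex{2,1,2} = 0
G(16) = mex{0,2,0} = 1
G(17) = mex{0,0,0} = 1
G(18) = mex{0,0,3} = 1
G(19) = mex{1,0,1} = 2
G(20) = mex{1,1,1} = 0
G(21) = mex{1,1,2} = 0
G(22) = mex{2,1,0} = 3
G(23) = mex{0,2,0} = 1
G(24) = mex{0,0,0} = 1
G(25) = mex{3,0,1} = 2
G(26) = mex{1,3,1} = 0
G_C(26) = 0.
Combined Grundy value = 1 ⊕ 2 ⊕ 0 = 3.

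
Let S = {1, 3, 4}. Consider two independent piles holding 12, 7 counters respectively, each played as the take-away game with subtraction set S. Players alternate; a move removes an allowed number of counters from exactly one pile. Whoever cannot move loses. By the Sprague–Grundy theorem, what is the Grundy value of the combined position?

3

All piles use S = {1, 3, 4}:
G(0) = 0
G(1) = mex{0} = 1
G(2) = mex{1} = 0
G(3) = mex{0,0} = 1
G(4) = mex{1,1,0} = 2
G(5) = mex{2,0,1} = 3
G(6) = mex{3,1,0} = 2
G(7) = mex{2,2,1} = 0
G(8) = mex{0,3,2} = 1
G(9) = mex{1,2,3} = 0
G(10) = mex{0,0,2} = 1
G(11) = mex{1,1,0} = 2
G(12) = mex{2,0,1} = 3
Pile A: G(12) = 3.
Pile B: G(7) = 0.
Combined Grundy value = 3 ⊕ 0 = 3.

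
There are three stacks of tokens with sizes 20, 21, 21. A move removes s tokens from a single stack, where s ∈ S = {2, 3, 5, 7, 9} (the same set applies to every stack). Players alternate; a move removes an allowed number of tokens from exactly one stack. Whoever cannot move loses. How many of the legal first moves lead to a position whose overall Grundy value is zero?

3

All stacks use S = {2, 3, 5, 7, 9}:
n :  0  1  2  3  4  5  6  7  8  9 10 11 12 13 14 15 16 17 18 19 20 21
G :  0  0  1  1  2  2  3  3  4  4  5  0  0  1  1  2  2  3  3  4  4  5
Stack A: G(20) = 4.
Stack B: G(21) = 5.
Stack C: G(21) = 5.
Combined Grundy value = 4 ⊕ 5 ⊕ 5 = 4.
A winning move leaves total XOR = 0, i.e. changes one component's Grundy value g to g ⊕ X where X is the current total.
Stack A: need g' = 4⊕4 = 0. Options: 20−2→G=3, 20−3→G=3, 20−5→G=2, 20−7→G=1, 20−9→G=0. Hits: 1.
Stack B: need g' = 5⊕4 = 1. Options: 21−2→G=4, 21−3→G=3, 21−5→G=2, 21−7→G=1, 21−9→G=0. Hits: 1.
Stack C: need g' = 5⊕4 = 1. Options: 21−2→G=4, 21−3→G=3, 21−5→G=2, 21−7→G=1, 21−9→G=0. Hits: 1.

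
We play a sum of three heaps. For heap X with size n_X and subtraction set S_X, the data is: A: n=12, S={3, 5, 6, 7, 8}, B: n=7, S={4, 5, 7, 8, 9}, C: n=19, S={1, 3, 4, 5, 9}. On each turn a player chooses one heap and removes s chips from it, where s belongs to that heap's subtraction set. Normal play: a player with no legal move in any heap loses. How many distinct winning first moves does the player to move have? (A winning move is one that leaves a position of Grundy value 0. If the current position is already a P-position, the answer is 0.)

0

Heap A, S = {3, 5, 6, 7, 8}:
n :  0  1  2  3  4  5  6  7  8  9 10 11 12
G :  0  0  0  1  1  1  2  2  2  3  3  0  0
G_A(12) = 0.
Heap B, S = {4, 5, 7, 8, 9}:
n : 0 1 2 3 4 5 6 7
G : 0 0 0 0 1 1 1 1
G_B(7) = 1.
Heap C, S = {1, 3, 4, 5, 9}:
n :  0  1  2  3  4  5  6  7  8  9 10 11 12 13 14 15 16 17 18 19
G :  0  1  0  1  2  3  2  3  0  1  0  1  2  3  2  3  0  1  0  1
G_C(19) = 1.
Combined Grundy value = 0 ⊕ 1 ⊕ 1 = 0.
A winning move leaves total XOR = 0, i.e. changes one component's Grundy value g to g ⊕ X where X is the current total.
Heap A: target g' = 0⊕0 = 0, but every legal move changes the Grundy value (mex property), so 0 moves.
Heap B: target g' = 1⊕0 = 1, but every legal move changes the Grundy value (mex property), so 0 moves.
Heap C: target g' = 1⊕0 = 1, but every legal move changes the Grundy value (mex property), so 0 moves.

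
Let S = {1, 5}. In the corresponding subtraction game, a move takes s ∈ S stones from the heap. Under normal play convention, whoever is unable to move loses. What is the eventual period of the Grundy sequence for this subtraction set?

2

G(0) = 0
G(1) = mex{0} = 1
G(2) = mex{1} = 0
G(3) = mex{0} = 1
G(4) = mex{1} = 0
G(5) = mex{0,0} = 1
G(6) = mex{1,1} = 0
G(7) = mex{0,0} = 1
G(8) = mex{1,1} = 0
G(9) = mex{0,0} = 1
G(10) = mex{1,1} = 0
G(11) = mex{0,0} = 1
G(12) = mex{1,1} = 0
G(13) = mex{0,0} = 1
G(14) = mex{1,1} = 0
G(n+2) = G(n) holds for n = 0,…,4 (a full window of length max(S) = 5), so the sequence is purely periodic with period 2.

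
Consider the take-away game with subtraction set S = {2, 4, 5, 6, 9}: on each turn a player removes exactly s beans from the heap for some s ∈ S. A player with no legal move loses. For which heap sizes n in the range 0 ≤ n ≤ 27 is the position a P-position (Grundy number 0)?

n :  0  1  2  3  4  5  6  7  8  9 10 11 12 13 14 15 16 17 18 19 20 21 22 23 24 25 26 27
G :  0  0  1  1  2  2  3  3  0  4  1  0  2  1  3  2  4  3  0  0  1  1  2  2  3  3  0  4
P-positions are exactly the n with G(n) = 0.

0, 1, 8, 11, 18, 19, 26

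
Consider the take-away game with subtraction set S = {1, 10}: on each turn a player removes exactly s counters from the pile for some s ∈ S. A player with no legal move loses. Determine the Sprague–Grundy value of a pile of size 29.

1

G(0) = 0
G(1) = mex{0} = 1
G(2) = mex{1} = 0
G(3) = mex{0} = 1
G(4) = mex{1} = 0
G(5) = mex{0} = 1
G(6) = mex{1} = 0
G(7) = mex{0} = 1
G(8) = mex{1} = 0
G(9) = mex{0} = 1
G(10) = mex{1,0} = 2
G(11) = mex{2,1} = 0
G(12) = mex{0,0} = 1
G(13) = mex{1,1} = 0
G(14) = mex{0,0} = 1
G(15) = mex{1,1} = 0
G(16) = mex{0,0} = 1
G(17) = mex{1,1} = 0
G(18) = mex{0,0} = 1
G(19) = mex{1,1} = 0
G(20) = mex{0,2} = 1
G(21) = mex{1,0} = 2
G(22) = mex{2,1} = 0
G(23) = mex{0,0} = 1
G(24) = mex{1,1} = 0
G(25) = mex{0,0} = 1
G(26) = mex{1,1} = 0
G(27) = mex{0,0} = 1
G(28) = mex{1,1} = 0
G(29) = mex{0,0} = 1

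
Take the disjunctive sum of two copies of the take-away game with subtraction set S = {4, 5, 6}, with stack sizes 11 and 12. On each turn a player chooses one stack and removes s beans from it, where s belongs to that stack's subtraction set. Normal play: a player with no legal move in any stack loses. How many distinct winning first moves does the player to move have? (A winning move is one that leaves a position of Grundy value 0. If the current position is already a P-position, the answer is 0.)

All stacks use S = {4, 5, 6}:
n :  0  1  2  3  4  5  6  7  8  9 10 11 12
G :  0  0  0  0  1  1  1  1  2  2  0  0  0
Stack A: G(11) = 0.
Stack B: G(12) = 0.
Combined Grundy value = 0 ⊕ 0 = 0.
A winning move leaves total XOR = 0, i.e. changes one component's Grundy value g to g ⊕ X where X is the current total.
Stack A: target g' = 0⊕0 = 0, but every legal move changes the Grundy value (mex property), so 0 moves.
Stack B: target g' = 0⊕0 = 0, but every legal move changes the Grundy value (mex property), so 0 moves.

0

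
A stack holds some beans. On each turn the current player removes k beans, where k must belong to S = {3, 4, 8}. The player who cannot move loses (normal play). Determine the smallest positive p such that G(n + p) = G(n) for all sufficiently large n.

12

n :  0  1  2  3  4  5  6  7  8  9 10 11 12 13 14 15 16 17 18 19 20 21 22 23 24 25
G :  0  0  0  1  1  1  2  0  2  3  1  3  0  0  0  1  1  1  2  0  2  3  1  3  0  0
G(n+12) = G(n) holds for n = 0,…,7 (a full window of length max(S) = 8), so the sequence is purely periodic with period 12.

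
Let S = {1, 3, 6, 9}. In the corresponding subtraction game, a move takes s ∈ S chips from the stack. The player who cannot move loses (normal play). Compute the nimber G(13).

n :  0  1  2  3  4  5  6  7  8  9 10 11 12 13
G :  0  1  0  1  0  1  2  3  2  3  2  3  0  1

1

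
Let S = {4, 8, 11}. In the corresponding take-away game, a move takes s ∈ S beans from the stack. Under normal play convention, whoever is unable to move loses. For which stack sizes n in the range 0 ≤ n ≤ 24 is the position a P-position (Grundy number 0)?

0, 1, 2, 3, 15, 16, 17, 18

G(0) = 0
G(1) = mex{} = 0
G(2) = mex{} = 0
G(3) = mex{} = 0
G(4) = mex{0} = 1
G(5) = mex{0} = 1
G(6) = mex{0} = 1
G(7) = mex{0} = 1
G(8) = mex{1,0} = 2
G(9) = mex{1,0} = 2
G(10) = mex{1,0} = 2
G(11) = mex{1,0,0} = 2
G(12) = mex{2,1,0} = 3
G(13) = mex{2,1,0} = 3
G(14) = mex{2,1,0} = 3
G(15) = mex{2,1,1} = 0
G(16) = mex{3,2,1} = 0
G(17) = mex{3,2,1} = 0
G(18) = mex{3,2,1} = 0
G(19) = mex{0,2,2} = 1
G(20) = mex{0,3,2} = 1
G(21) = mex{0,3,2} = 1
G(22) = mex{0,3,2} = 1
G(23) = mex{1,0,3} = 2
G(24) = mex{1,0,3} = 2
P-positions are exactly the n with G(n) = 0.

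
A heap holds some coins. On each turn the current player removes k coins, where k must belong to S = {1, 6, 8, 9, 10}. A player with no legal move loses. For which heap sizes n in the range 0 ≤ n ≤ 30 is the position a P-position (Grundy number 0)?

G(0) = 0
G(1) = mex{0} = 1
G(2) = mex{1} = 0
G(3) = mex{0} = 1
G(4) = mex{1} = 0
G(5) = mex{0} = 1
G(6) = mex{1,0} = 2
G(7) = mex{2,1} = 0
G(8) = mex{0,0,0} = 1
G(9) = mex{1,1,1,0} = 2
G(10) = mex{2,0,0,1,0} = 3
G(11) = mex{3,1,1,0,1} = 2
G(12) = mex{2,2,0,1,0} = 3
G(13) = mex{3,0,1,0,1} = 2
G(14) = mex{2,1,2,1,0} = 3
G(15) = mex{3,2,0,2,1} = 4
G(16) = mex{4,3,1,0,2} = 5
G(17) = mex{5,2,2,1,0} = 3
G(18) = mex{3,3,3,2,1} = 0
G(19) = mex{0,2,2,3,2} = 1
G(20) = mex{1,3,3,2,3} = 0
G(21) = mex{0,4,2,3,2} = 1
G(22) = mex{1,5,3,2,3} = 0
G(23) = mex{0,3,4,3,2} = 1
G(24) = mex{1,0,5,4,3} = 2
G(25) = mex{2,1,3,5,4} = 0
G(26) = mex{0,0,0,3,5} = 1
G(27) = mex{1,1,1,0,3} = 2
G(28) = mex{2,0,0,1,0} = 3
G(29) = mex{3,1,1,0,1} = 2
G(30) = mex{2,2,0,1,0} = 3
P-positions are exactly the n with G(n) = 0.

0, 2, 4, 7, 18, 20, 22, 25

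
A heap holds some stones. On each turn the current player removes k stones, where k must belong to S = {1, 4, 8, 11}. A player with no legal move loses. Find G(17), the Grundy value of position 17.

G(0) = 0
G(1) = mex{0} = 1
G(2) = mex{1} = 0
G(3) = mex{0} = 1
G(4) = mex{1,0} = 2
G(5) = mex{2,1} = 0
G(6) = mex{0,0} = 1
G(7) = mex{1,1} = 0
G(8) = mex{0,2,0} = 1
G(9) = mex{1,0,1} = 2
G(10) = mex{2,1,0} = 3
G(11) = mex{3,0,1,0} = 2
G(12) = mex{2,1,2,1} = 0
G(13) = mex{0,2,0,0} = 1
G(14) = mex{1,3,1,1} = 0
G(15) = mex{0,2,0,2} = 1
G(16) = mex{1,0,1,0} = 2
G(17) = mex{2,1,2,1} = 0

0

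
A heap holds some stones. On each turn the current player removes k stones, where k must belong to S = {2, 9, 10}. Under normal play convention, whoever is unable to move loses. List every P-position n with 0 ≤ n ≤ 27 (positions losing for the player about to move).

n :  0  1  2  3  4  5  6  7  8  9 10 11 12 13 14 15 16 17 18 19 20 21 22 23 24 25 26 27
G :  0  0  1  1  0  0  1  1  0  2  1  3  0  2  1  3  0  2  1  0  0  1  1  0  0  1  1  0
P-positions are exactly the n with G(n) = 0.

0, 1, 4, 5, 8, 12, 16, 19, 20, 23, 24, 27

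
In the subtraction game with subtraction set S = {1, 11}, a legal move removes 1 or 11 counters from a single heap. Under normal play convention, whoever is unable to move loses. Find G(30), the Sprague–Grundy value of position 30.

G(0) = 0
G(1) = mex{0} = 1
G(2) = mex{1} = 0
G(3) = mex{0} = 1
G(4) = mex{1} = 0
G(5) = mex{0} = 1
G(6) = mex{1} = 0
G(7) = mex{0} = 1
G(8) = mex{1} = 0
G(9) = mex{0} = 1
G(10) = mex{1} = 0
G(11) = mex{0,0} = 1
G(12) = mex{1,1} = 0
G(13) = mex{0,0} = 1
G(14) = mex{1,1} = 0
G(15) = mex{0,0} = 1
G(16) = mex{1,1} = 0
G(17) = mex{0,0} = 1
G(18) = mex{1,1} = 0
G(19) = mex{0,0} = 1
G(20) = mex{1,1} = 0
G(21) = mex{0,0} = 1
G(22) = mex{1,1} = 0
G(23) = mex{0,0} = 1
G(24) = mex{1,1} = 0
G(25) = mex{0,0} = 1
G(26) = mex{1,1} = 0
G(27) = mex{0,0} = 1
G(28) = mex{1,1} = 0
G(29) = mex{0,0} = 1
G(30) = mex{1,1} = 0

0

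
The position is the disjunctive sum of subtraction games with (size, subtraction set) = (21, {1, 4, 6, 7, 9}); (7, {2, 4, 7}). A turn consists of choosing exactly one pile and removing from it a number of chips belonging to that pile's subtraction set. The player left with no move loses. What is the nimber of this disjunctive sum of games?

0

Pile A, S = {1, 4, 6, 7, 9}:
n :  0  1  2  3  4  5  6  7  8  9 10 11 12 13 14 15 16 17 18 19 20 21
G :  0  1  0  1  2  0  1  2  3  2  0  1  2  0  1  0  1  2  0  1  2  3
G_A(21) = 3.
Pile B, S = {2, 4, 7}:
n : 0 1 2 3 4 5 6 7
G : 0 0 1 1 2 2 0 3
G_B(7) = 3.
Combined Grundy value = 3 ⊕ 3 = 0.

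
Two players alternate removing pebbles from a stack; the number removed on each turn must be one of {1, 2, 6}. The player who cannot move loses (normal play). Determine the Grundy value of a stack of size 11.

G(0) = 0
G(1) = mex{0} = 1
G(2) = mex{1,0} = 2
G(3) = mex{2,1} = 0
G(4) = mex{0,2} = 1
G(5) = mex{1,0} = 2
G(6) = mex{2,1,0} = 3
G(7) = mex{3,2,1} = 0
G(8) = mex{0,3,2} = 1
G(9) = mex{1,0,0} = 2
G(10) = mex{2,1,1} = 0
G(11) = mex{0,2,2} = 1

1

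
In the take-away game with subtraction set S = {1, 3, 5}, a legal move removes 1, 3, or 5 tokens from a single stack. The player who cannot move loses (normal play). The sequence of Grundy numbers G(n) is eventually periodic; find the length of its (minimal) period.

2

n :  0  1  2  3  4  5  6  7  8  9 10 11 12 13 14
G :  0  1  0  1  0  1  0  1  0  1  0  1  0  1  0
G(n+2) = G(n) holds for n = 0,…,4 (a full window of length max(S) = 5), so the sequence is purely periodic with period 2.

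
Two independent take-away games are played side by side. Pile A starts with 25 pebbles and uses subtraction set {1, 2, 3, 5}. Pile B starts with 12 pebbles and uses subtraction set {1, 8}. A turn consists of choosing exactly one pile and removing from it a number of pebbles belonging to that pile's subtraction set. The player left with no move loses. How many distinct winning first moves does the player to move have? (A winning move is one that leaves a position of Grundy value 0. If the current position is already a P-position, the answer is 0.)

Pile A, S = {1, 2, 3, 5}:
G(0) = 0
G(1) = mex{0} = 1
G(2) = mex{1,0} = 2
G(3) = mex{2,1,0} = 3
G(4) = mex{3,2,1} = 0
G(5) = mex{0,3,2,0} = 1
G(6) = mex{1,0,3,1} = 2
G(7) = mex{2,1,0,2} = 3
G(8) = mex{3,2,1,3} = 0
G(9) = mex{0,3,2,0} = 1
G(10) = mex{1,0,3,1} = 2
G(11) = mex{2,1,0,2} = 3
G(12) = mex{3,2,1,3} = 0
G(13) = mex{0,3,2,0} = 1
G(14) = mex{1,0,3,1} = 2
G(15) = mex{2,1,0,2} = 3
G(16) = mex{3,2,1,3} = 0
G(17) = mex{0,3,2,0} = 1
G(18) = mex{1,0,3,1} = 2
G(19) = mex{2,1,0,2} = 3
G(20) = mex{3,2,1,3} = 0
G(21) = mex{0,3,2,0} = 1
G(22) = mex{1,0,3,1} = 2
G(23) = mex{2,1,0,2} = 3
G(24) = mex{3,2,1,3} = 0
G(25) = mex{0,3,2,0} = 1
G_A(25) = 1.
Pile B, S = {1, 8}:
G(0) = 0
G(1) = mex{0} = 1
G(2) = mex{1} = 0
G(3) = mex{0} = 1
G(4) = mex{1} = 0
G(5) = mex{0} = 1
G(6) = mex{1} = 0
G(7) = mex{0} = 1
G(8) = mex{1,0} = 2
G(9) = mex{2,1} = 0
G(10) = mex{0,0} = 1
G(11) = mex{1,1} = 0
G(12) = mex{0,0} = 1
G_B(12) = 1.
Combined Grundy value = 1 ⊕ 1 = 0.
A winning move leaves total XOR = 0, i.e. changes one component's Grundy value g to g ⊕ X where X is the current total.
Pile A: target g' = 1⊕0 = 1, but every legal move changes the Grundy value (mex property), so 0 moves.
Pile B: target g' = 1⊕0 = 1, but every legal move changes the Grundy value (mex property), so 0 moves.

0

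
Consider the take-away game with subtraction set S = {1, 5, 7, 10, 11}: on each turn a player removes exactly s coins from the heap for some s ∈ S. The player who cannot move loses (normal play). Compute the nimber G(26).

0

G(0) = 0
G(1) = mex{0} = 1
G(2) = mex{1} = 0
G(3) = mex{0} = 1
G(4) = mex{1} = 0
G(5) = mex{0,0} = 1
G(6) = mex{1,1} = 0
G(7) = mex{0,0,0} = 1
G(8) = mex{1,1,1} = 0
G(9) = mex{0,0,0} = 1
G(10) = mex{1,1,1,0} = 2
G(11) = mex{2,0,0,1,0} = 3
G(12) = mex{3,1,1,0,1} = 2
G(13) = mex{2,0,0,1,0} = 3
G(14) = mex{3,1,1,0,1} = 2
G(15) = mex{2,2,0,1,0} = 3
G(16) = mex{3,3,1,0,1} = 2
G(17) = mex{2,2,2,1,0} = 3
G(18) = mex{3,3,3,0,1} = 2
G(19) = mex{2,2,2,1,0} = 3
G(20) = mex{3,3,3,2,1} = 0
G(21) = mex{0,2,2,3,2} = 1
G(22) = mex{1,3,3,2,3} = 0
G(23) = mex{0,2,2,3,2} = 1
G(24) = mex{1,3,3,2,3} = 0
G(25) = mex{0,0,2,3,2} = 1
G(26) = mex{1,1,3,2,3} = 0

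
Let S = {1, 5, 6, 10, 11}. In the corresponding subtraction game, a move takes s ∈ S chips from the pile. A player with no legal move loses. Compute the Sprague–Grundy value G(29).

n :  0  1  2  3  4  5  6  7  8  9 10 11 12 13 14 15 16 17 18 19 20 21 22 23 24 25 26 27 28 29
G :  0  1  0  1  0  1  2  3  2  3  2  3  4  5  4  5  0  1  0  1  0  1  2  3  2  3  2  3  4  5

5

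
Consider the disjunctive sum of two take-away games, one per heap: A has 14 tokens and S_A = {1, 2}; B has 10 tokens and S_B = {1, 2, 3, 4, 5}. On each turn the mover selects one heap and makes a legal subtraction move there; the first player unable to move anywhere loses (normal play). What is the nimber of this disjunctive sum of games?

6

Heap A, S = {1, 2}:
n :  0  1  2  3  4  5  6  7  8  9 10 11 12 13 14
G :  0  1  2  0  1  2  0  1  2  0  1  2  0  1  2
G_A(14) = 2.
Heap B, S = {1, 2, 3, 4, 5}:
n :  0  1  2  3  4  5  6  7  8  9 10
G :  0  1  2  3  4  5  0  1  2  3  4
G_B(10) = 4.
Combined Grundy value = 2 ⊕ 4 = 6.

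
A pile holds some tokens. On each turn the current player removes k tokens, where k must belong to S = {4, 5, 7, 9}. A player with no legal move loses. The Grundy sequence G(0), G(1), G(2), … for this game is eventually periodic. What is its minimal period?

13

G(0) = 0
G(1) = mex{} = 0
G(2) = mex{} = 0
G(3) = mex{} = 0
G(4) = mex{0} = 1
G(5) = mex{0,0} = 1
G(6) = mex{0,0} = 1
G(7) = mex{0,0,0} = 1
G(8) = mex{1,0,0} = 2
G(9) = mex{1,1,0,0} = 2
G(10) = mex{1,1,0,0} = 2
G(11) = mex{1,1,1,0} = 2
G(12) = mex{2,1,1,0} = 3
G(13) = mex{2,2,1,1} = 0
G(14) = mex{2,2,1,1} = 0
G(15) = mex{2,2,2,1} = 0
G(16) = mex{3,2,2,1} = 0
G(17) = mex{0,3,2,2} = 1
G(18) = mex{0,0,2,2} = 1
G(19) = mex{0,0,3,2} = 1
G(20) = mex{0,0,0,2} = 1
G(21) = mex{1,0,0,3} = 2
G(22) = mex{1,1,0,0} = 2
G(23) = mex{1,1,0,0} = 2
G(24) = mex{1,1,1,0} = 2
G(25) = mex{2,1,1,0} = 3
G(26) = mex{2,2,1,1} = 0
G(27) = mex{2,2,1,1} = 0
G(n+13) = G(n) holds for n = 0,…,8 (a full window of length max(S) = 9), so the sequence is purely periodic with period 13.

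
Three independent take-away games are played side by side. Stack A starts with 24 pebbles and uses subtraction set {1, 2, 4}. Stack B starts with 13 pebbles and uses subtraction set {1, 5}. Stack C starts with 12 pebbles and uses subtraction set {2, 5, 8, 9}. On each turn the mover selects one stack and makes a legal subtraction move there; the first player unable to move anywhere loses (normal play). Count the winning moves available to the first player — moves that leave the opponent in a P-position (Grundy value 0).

1

Stack A, S = {1, 2, 4}:
G(0) = 0
G(1) = mex{0} = 1
G(2) = mex{1,0} = 2
G(3) = mex{2,1} = 0
G(4) = mex{0,2,0} = 1
G(5) = mex{1,0,1} = 2
G(6) = mex{2,1,2} = 0
G(7) = mex{0,2,0} = 1
G(8) = mex{1,0,1} = 2
G(9) = mex{2,1,2} = 0
G(10) = mex{0,2,0} = 1
G(11) = mex{1,0,1} = 2
G(12) = mex{2,1,2} = 0
G(13) = mex{0,2,0} = 1
G(14) = mex{1,0,1} = 2
G(15) = mex{2,1,2} = 0
G(16) = mex{0,2,0} = 1
G(17) = mex{1,0,1} = 2
G(18) = mex{2,1,2} = 0
G(19) = mex{0,2,0} = 1
G(20) = mex{1,0,1} = 2
G(21) = mex{2,1,2} = 0
G(22) = mex{0,2,0} = 1
G(23) = mex{1,0,1} = 2
G(24) = mex{2,1,2} = 0
G_A(24) = 0.
Stack B, S = {1, 5}:
G(0) = 0
G(1) = mex{0} = 1
G(2) = mex{1} = 0
G(3) = mex{0} = 1
G(4) = mex{1} = 0
G(5) = mex{0,0} = 1
G(6) = mex{1,1} = 0
G(7) = mex{0,0} = 1
G(8) = mex{1,1} = 0
G(9) = mex{0,0} = 1
G(10) = mex{1,1} = 0
G(11) = mex{0,0} = 1
G(12) = mex{1,1} = 0
G(13) = mex{0,0} = 1
G_B(13) = 1.
Stack C, S = {2, 5, 8, 9}:
G(0) = 0
G(1) = mex{} = 0
G(2) = mex{0} = 1
G(3) = mex{0} = 1
G(4) = mex{1} = 0
G(5) = mex{1,0} = 2
G(6) = mex{0,0} = 1
G(7) = mex{2,1} = 0
G(8) = mex{1,1,0} = 2
G(9) = mex{0,0,0,0} = 1
G(10) = mex{2,2,1,0} = 3
G(11) = mex{1,1,1,1} = 0
G(12) = mex{3,0,0,1} = 2
G_C(12) = 2.
Combined Grundy value = 0 ⊕ 1 ⊕ 2 = 3.
A winning move leaves total XOR = 0, i.e. changes one component's Grundy value g to g ⊕ X where X is the current total.
Stack A: need g' = 0⊕3 = 3. Options: 24−1→G=2, 24−2→G=1, 24−4→G=2. Hits: 0.
Stack B: need g' = 1⊕3 = 2. Options: 13−1→G=0, 13−5→G=0. Hits: 0.
Stack C: need g' = 2⊕3 = 1. Options: 12−2→G=3, 12−5→G=0, 12−8→G=0, 12−9→G=1. Hits: 1.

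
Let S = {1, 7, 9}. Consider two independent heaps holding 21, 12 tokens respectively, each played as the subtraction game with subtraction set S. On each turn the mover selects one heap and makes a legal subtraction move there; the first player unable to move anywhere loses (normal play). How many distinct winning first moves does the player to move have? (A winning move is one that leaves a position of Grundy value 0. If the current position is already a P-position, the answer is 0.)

6

All heaps use S = {1, 7, 9}:
G(0) = 0
G(1) = mex{0} = 1
G(2) = mex{1} = 0
G(3) = mex{0} = 1
G(4) = mex{1} = 0
G(5) = mex{0} = 1
G(6) = mex{1} = 0
G(7) = mex{0,0} = 1
G(8) = mex{1,1} = 0
G(9) = mex{0,0,0} = 1
G(10) = mex{1,1,1} = 0
G(11) = mex{0,0,0} = 1
G(12) = mex{1,1,1} = 0
G(13) = mex{0,0,0} = 1
G(14) = mex{1,1,1} = 0
G(15) = mex{0,0,0} = 1
G(16) = mex{1,1,1} = 0
G(17) = mex{0,0,0} = 1
G(18) = mex{1,1,1} = 0
G(19) = mex{0,0,0} = 1
G(20) = mex{1,1,1} = 0
G(21) = mex{0,0,0} = 1
Heap A: G(21) = 1.
Heap B: G(12) = 0.
Combined Grundy value = 1 ⊕ 0 = 1.
A winning move leaves total XOR = 0, i.e. changes one component's Grundy value g to g ⊕ X where X is the current total.
Heap A: need g' = 1⊕1 = 0. Options: 21−1→G=0, 21−7→G=0, 21−9→G=0. Hits: 3.
Heap B: need g' = 0⊕1 = 1. Options: 12−1→G=1, 12−7→G=1, 12−9→G=1. Hits: 3.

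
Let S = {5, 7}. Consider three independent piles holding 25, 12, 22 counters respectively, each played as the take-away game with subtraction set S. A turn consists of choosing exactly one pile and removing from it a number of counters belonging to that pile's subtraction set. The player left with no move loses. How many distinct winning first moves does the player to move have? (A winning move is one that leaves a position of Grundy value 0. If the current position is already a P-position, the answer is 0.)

All piles use S = {5, 7}:
G(0) = 0
G(1) = mex{} = 0
G(2) = mex{} = 0
G(3) = mex{} = 0
G(4) = mex{} = 0
G(5) = mex{0} = 1
G(6) = mex{0} = 1
G(7) = mex{0,0} = 1
G(8) = mex{0,0} = 1
G(9) = mex{0,0} = 1
G(10) = mex{1,0} = 2
G(11) = mex{1,0} = 2
G(12) = mex{1,1} = 0
G(13) = mex{1,1} = 0
G(14) = mex{1,1} = 0
G(15) = mex{2,1} = 0
G(16) = mex{2,1} = 0
G(17) = mex{0,2} = 1
G(18) = mex{0,2} = 1
G(19) = mex{0,0} = 1
G(20) = mex{0,0} = 1
G(21) = mex{0,0} = 1
G(22) = mex{1,0} = 2
G(23) = mex{1,0} = 2
G(24) = mex{1,1} = 0
G(25) = mex{1,1} = 0
Pile A: G(25) = 0.
Pile B: G(12) = 0.
Pile C: G(22) = 2.
Combined Grundy value = 0 ⊕ 0 ⊕ 2 = 2.
A winning move leaves total XOR = 0, i.e. changes one component's Grundy value g to g ⊕ X where X is the current total.
Pile A: need g' = 0⊕2 = 2. Options: 25−5→G=1, 25−7→G=1. Hits: 0.
Pile B: need g' = 0⊕2 = 2. Options: 12−5→G=1, 12−7→G=1. Hits: 0.
Pile C: need g' = 2⊕2 = 0. Options: 22−5→G=1, 22−7→G=0. Hits: 1.

1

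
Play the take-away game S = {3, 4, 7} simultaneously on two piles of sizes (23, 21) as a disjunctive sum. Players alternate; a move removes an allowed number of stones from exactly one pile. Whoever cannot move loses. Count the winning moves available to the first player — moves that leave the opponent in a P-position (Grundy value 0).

2

All piles use S = {3, 4, 7}:
G(0) = 0
G(1) = mex{} = 0
G(2) = mex{} = 0
G(3) = mex{0} = 1
G(4) = mex{0,0} = 1
G(5) = mex{0,0} = 1
G(6) = mex{1,0} = 2
G(7) = mex{1,1,0} = 2
G(8) = mex{1,1,0} = 2
G(9) = mex{2,1,0} = 3
G(10) = mex{2,2,1} = 0
G(11) = mex{2,2,1} = 0
G(12) = mex{3,2,1} = 0
G(13) = mex{0,3,2} = 1
G(14) = mex{0,0,2} = 1
G(15) = mex{0,0,2} = 1
G(16) = mex{1,0,3} = 2
G(17) = mex{1,1,0} = 2
G(18) = mex{1,1,0} = 2
G(19) = mex{2,1,0} = 3
G(20) = mex{2,2,1} = 0
G(21) = mex{2,2,1} = 0
G(22) = mex{3,2,1} = 0
G(23) = mex{0,3,2} = 1
Pile A: G(23) = 1.
Pile B: G(21) = 0.
Combined Grundy value = 1 ⊕ 0 = 1.
A winning move leaves total XOR = 0, i.e. changes one component's Grundy value g to g ⊕ X where X is the current total.
Pile A: need g' = 1⊕1 = 0. Options: 23−3→G=0, 23−4→G=3, 23−7→G=2. Hits: 1.
Pile B: need g' = 0⊕1 = 1. Options: 21−3→G=2, 21−4→G=2, 21−7→G=1. Hits: 1.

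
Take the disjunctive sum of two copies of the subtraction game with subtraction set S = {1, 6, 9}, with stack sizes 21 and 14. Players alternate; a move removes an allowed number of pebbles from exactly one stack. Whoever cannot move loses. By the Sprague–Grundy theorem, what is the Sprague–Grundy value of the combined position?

All stacks use S = {1, 6, 9}:
G(0) = 0
G(1) = mex{0} = 1
G(2) = mex{1} = 0
G(3) = mex{0} = 1
G(4) = mex{1} = 0
G(5) = mex{0} = 1
G(6) = mex{1,0} = 2
G(7) = mex{2,1} = 0
G(8) = mex{0,0} = 1
G(9) = mex{1,1,0} = 2
G(10) = mex{2,0,1} = 3
G(11) = mex{3,1,0} = 2
G(12) = mex{2,2,1} = 0
G(13) = mex{0,0,0} = 1
G(14) = mex{1,1,1} = 0
G(15) = mex{0,2,2} = 1
G(16) = mex{1,3,0} = 2
G(17) = mex{2,2,1} = 0
G(18) = mex{0,0,2} = 1
G(19) = mex{1,1,3} = 0
G(20) = mex{0,0,2} = 1
G(21) = mex{1,1,0} = 2
Stack A: G(21) = 2.
Stack B: G(14) = 0.
Combined Grundy value = 2 ⊕ 0 = 2.

2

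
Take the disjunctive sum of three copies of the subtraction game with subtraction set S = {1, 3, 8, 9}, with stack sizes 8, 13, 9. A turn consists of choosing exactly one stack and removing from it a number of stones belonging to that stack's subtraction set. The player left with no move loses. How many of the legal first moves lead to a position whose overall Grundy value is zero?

3

All stacks use S = {1, 3, 8, 9}:
G(0) = 0
G(1) = mex{0} = 1
G(2) = mex{1} = 0
G(3) = mex{0,0} = 1
G(4) = mex{1,1} = 0
G(5) = mex{0,0} = 1
G(6) = mex{1,1} = 0
G(7) = mex{0,0} = 1
G(8) = mex{1,1,0} = 2
G(9) = mex{2,0,1,0} = 3
G(10) = mex{3,1,0,1} = 2
G(11) = mex{2,2,1,0} = 3
G(12) = mex{3,3,0,1} = 2
G(13) = mex{2,2,1,0} = 3
Stack A: G(8) = 2.
Stack B: G(13) = 3.
Stack C: G(9) = 3.
Combined Grundy value = 2 ⊕ 3 ⊕ 3 = 2.
A winning move leaves total XOR = 0, i.e. changes one component's Grundy value g to g ⊕ X where X is the current total.
Stack A: need g' = 2⊕2 = 0. Options: 8−1→G=1, 8−3→G=1, 8−8→G=0. Hits: 1.
Stack B: need g' = 3⊕2 = 1. Options: 13−1→G=2, 13−3→G=2, 13−8→G=1, 13−9→G=0. Hits: 1.
Stack C: need g' = 3⊕2 = 1. Options: 9−1→G=2, 9−3→G=0, 9−8→G=1, 9−9→G=0. Hits: 1.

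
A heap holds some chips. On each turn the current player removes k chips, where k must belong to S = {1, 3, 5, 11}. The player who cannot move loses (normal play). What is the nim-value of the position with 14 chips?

n :  0  1  2  3  4  5  6  7  8  9 10 11 12 13 14
G :  0  1  0  1  0  1  0  1  0  1  0  1  0  1  0

0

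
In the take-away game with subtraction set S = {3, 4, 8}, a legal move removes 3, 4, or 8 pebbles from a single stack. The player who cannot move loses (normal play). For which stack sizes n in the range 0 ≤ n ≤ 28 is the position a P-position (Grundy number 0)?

n :  0  1  2  3  4  5  6  7  8  9 10 11 12 13 14 15 16 17 18 19 20 21 22 23 24 25 26 27 28
G :  0  0  0  1  1  1  2  0  2  3  1  3  0  0  0  1  1  1  2  0  2  3  1  3  0  0  0  1  1
P-positions are exactly the n with G(n) = 0.

0, 1, 2, 7, 12, 13, 14, 19, 24, 25, 26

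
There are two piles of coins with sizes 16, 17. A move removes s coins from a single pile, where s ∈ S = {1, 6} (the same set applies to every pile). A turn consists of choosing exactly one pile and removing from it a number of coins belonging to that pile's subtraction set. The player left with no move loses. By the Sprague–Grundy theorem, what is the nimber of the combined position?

All piles use S = {1, 6}:
n :  0  1  2  3  4  5  6  7  8  9 10 11 12 13 14 15 16 17
G :  0  1  0  1  0  1  2  0  1  0  1  0  1  2  0  1  0  1
Pile A: G(16) = 0.
Pile B: G(17) = 1.
Combined Grundy value = 0 ⊕ 1 = 1.

1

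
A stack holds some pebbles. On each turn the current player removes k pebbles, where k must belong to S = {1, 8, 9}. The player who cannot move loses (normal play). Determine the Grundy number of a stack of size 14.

G(0) = 0
G(1) = mex{0} = 1
G(2) = mex{1} = 0
G(3) = mex{0} = 1
G(4) = mex{1} = 0
G(5) = mex{0} = 1
G(6) = mex{1} = 0
G(7) = mex{0} = 1
G(8) = mex{1,0} = 2
G(9) = mex{2,1,0} = 3
G(10) = mex{3,0,1} = 2
G(11) = mex{2,1,0} = 3
G(12) = mex{3,0,1} = 2
G(13) = mex{2,1,0} = 3
G(14) = mex{3,0,1} = 2

2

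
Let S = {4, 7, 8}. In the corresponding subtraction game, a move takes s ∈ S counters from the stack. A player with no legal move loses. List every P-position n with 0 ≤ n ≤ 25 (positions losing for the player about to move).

n :  0  1  2  3  4  5  6  7  8  9 10 11 12 13 14 15 16 17 18 19 20 21 22 23 24 25
G :  0  0  0  0  1  1  1  1  2  2  2  2  0  0  0  0  1  1  1  1  2  2  2  2  0  0
P-positions are exactly the n with G(n) = 0.

0, 1, 2, 3, 12, 13, 14, 15, 24, 25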